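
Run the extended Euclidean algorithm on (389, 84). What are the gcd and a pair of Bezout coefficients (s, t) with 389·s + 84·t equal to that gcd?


Euclidean algorithm on (389, 84) — divide until remainder is 0:
  389 = 4 · 84 + 53
  84 = 1 · 53 + 31
  53 = 1 · 31 + 22
  31 = 1 · 22 + 9
  22 = 2 · 9 + 4
  9 = 2 · 4 + 1
  4 = 4 · 1 + 0
gcd(389, 84) = 1.
Track Bezout coefficients alongside the remainders: start with r₀ = 389 = a·1 + b·0 (s = 1, t = 0) and r₁ = 84 = a·0 + b·1 (s = 0, t = 1); each new remainder r_{k+1} = r_{k-1} − q_k·r_k inherits s_{k+1} = s_{k-1} − q_k·s_k, t_{k+1} = t_{k-1} − q_k·t_k, so r_k = a·s_k + b·t_k at every step:
  q = 4: r = 53, s = 1 − 4·0 = 1, t = 0 − 4·1 = -4  (check: 389·1 + 84·(-4) = 53)
  q = 1: r = 31, s = 0 − 1·1 = -1, t = 1 − 1·(-4) = 5  (check: 389·(-1) + 84·5 = 31)
  q = 1: r = 22, s = 1 − 1·(-1) = 2, t = -4 − 1·5 = -9  (check: 389·2 + 84·(-9) = 22)
  q = 1: r = 9, s = -1 − 1·2 = -3, t = 5 − 1·(-9) = 14  (check: 389·(-3) + 84·14 = 9)
  q = 2: r = 4, s = 2 − 2·(-3) = 8, t = -9 − 2·14 = -37  (check: 389·8 + 84·(-37) = 4)
  q = 2: r = 1, s = -3 − 2·8 = -19, t = 14 − 2·(-37) = 88  (check: 389·(-19) + 84·88 = 1)
The row with r = 1 (the gcd) gives the Bezout coefficients s = -19, t = 88.
Result: 389 · (-19) + 84 · (88) = 1.

gcd(389, 84) = 1; s = -19, t = 88 (check: 389·(-19) + 84·88 = 1).


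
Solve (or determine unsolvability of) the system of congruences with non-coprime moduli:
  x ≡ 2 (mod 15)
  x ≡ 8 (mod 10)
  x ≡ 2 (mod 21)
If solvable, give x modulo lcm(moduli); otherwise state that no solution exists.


Moduli 15, 10, 21 are not pairwise coprime, so CRT works modulo lcm(m_i) when all pairwise compatibility conditions hold.
Pairwise compatibility: gcd(m_i, m_j) must divide a_i - a_j for every pair.
Merge one congruence at a time:
  Start: x ≡ 2 (mod 15).
  Combine with x ≡ 8 (mod 10): gcd(15, 10) = 5, and 8 - 2 = 6 is NOT divisible by 5.
    ⇒ system is inconsistent (no integer solution).

No solution (the system is inconsistent).


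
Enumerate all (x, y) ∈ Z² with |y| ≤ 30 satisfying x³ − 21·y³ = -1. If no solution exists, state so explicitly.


The equation is x³ - 21y³ = -1. For fixed y, x³ = 21·y³ − 1, so a solution requires the RHS to be a perfect cube.
Strategy: iterate y from -30 to 30, compute RHS = 21·y³ − 1, and check whether it is a (positive or negative) perfect cube.
Check small values of y:
  y = 0: RHS = -1 = (-1)³ ⇒ x = -1 works.
  y = 1: RHS = 20 is not a perfect cube.
  y = -1: RHS = -22 is not a perfect cube.
  y = 2: RHS = 167 is not a perfect cube.
  y = -2: RHS = -169 is not a perfect cube.
  y = 3: RHS = 566 is not a perfect cube.
  y = -3: RHS = -568 is not a perfect cube.
Continuing the search up to |y| = 30 finds no further solutions beyond those listed.
Collected solutions: (-1, 0).

Solutions (with |y| ≤ 30): (-1, 0).


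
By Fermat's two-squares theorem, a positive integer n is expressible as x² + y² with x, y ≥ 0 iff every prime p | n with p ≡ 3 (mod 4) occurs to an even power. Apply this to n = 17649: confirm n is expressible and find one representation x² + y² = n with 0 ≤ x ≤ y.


Step 1: Factor n = 17649 = 3^2 · 37 · 53.
Step 2: Check the mod-4 condition on each prime factor: 3 ≡ 3 (mod 4), exponent 2 (must be even); 37 ≡ 1 (mod 4), exponent 1; 53 ≡ 1 (mod 4), exponent 1.
All primes ≡ 3 (mod 4) appear to even exponent (or don't appear), so by the two-squares theorem n IS expressible as a sum of two squares.
Step 3: Build a representation. Group n = k² · m with k = 3 and m = 37 · 53 = 1961 (a product of primes ≡ 1 (mod 4)); a representation of m scales to one of n via (k·x)² + (k·y)² = k²(x² + y²). Each prime p ≡ 1 (mod 4) is itself a sum of two squares; find a² by testing p − a² for a perfect square:
  37: 37 − 1² = 36 = 6² ⇒ 37 = 1² + 6².
  53: 53 − 1² = 52, 53 − 2² = 49 = 7² ⇒ 53 = 2² + 7².
  Combine using the Brahmagupta–Fibonacci identity (a² + b²)(c² + d²) = (ac − bd)² + (ad + bc)² = (ac + bd)² + (ad − bc)²:
  37 · 53 = 1961: from (1² + 6²)(2² + 7²), take (1·2 − 6·7, 1·7 + 6·2) = (2 − 42, 7 + 12) = (-40, 19); dropping signs (only squares matter) gives (40, 19); check 40² + 19² = 1600 + 361 = 1961 ✓.
  Scale by k = 3: (3·40, 3·19) = (120, 57).
Step 4: Order so x ≤ y and verify: 57² + 120² = 3249 + 14400 = 17649 = n. ✓

n = 17649 = 57² + 120² (one valid representation with x ≤ y).


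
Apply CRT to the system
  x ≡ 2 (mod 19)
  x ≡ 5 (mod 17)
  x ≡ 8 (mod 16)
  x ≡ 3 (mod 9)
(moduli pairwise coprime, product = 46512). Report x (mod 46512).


Product of moduli M = 19 · 17 · 16 · 9 = 46512.
Merge one congruence at a time:
  Start: x ≡ 2 (mod 19).
  Combine with x ≡ 5 (mod 17); new modulus lcm = 323.
    Write x = 2 + 19·t and substitute into x ≡ 5 (mod 17): 19·t ≡ 5 − 2 = 3 (mod 17).
    Reduce coefficients mod 17: 2·t ≡ 3 (mod 17).
    The inverse of 2 mod 17 is 9 (since 2·9 = 18 = 1·17 + 1), so t ≡ 9·3 = 27 ≡ 10 (mod 17).
    Then x = 2 + 19·10 = 192, valid modulo lcm(19, 17) = 323: x ≡ 192 (mod 323).
  Combine with x ≡ 8 (mod 16); new modulus lcm = 5168.
    Write x = 192 + 323·t and substitute into x ≡ 8 (mod 16): 323·t ≡ 8 − 192 = -184 (mod 16).
    Reduce coefficients mod 16: 3·t ≡ 8 (mod 16).
    The inverse of 3 mod 16 is 11 (since 3·11 = 33 = 2·16 + 1), so t ≡ 11·8 = 88 ≡ 8 (mod 16).
    Then x = 192 + 323·8 = 2776, valid modulo lcm(323, 16) = 5168: x ≡ 2776 (mod 5168).
  Combine with x ≡ 3 (mod 9); new modulus lcm = 46512.
    Write x = 2776 + 5168·t and substitute into x ≡ 3 (mod 9): 5168·t ≡ 3 − 2776 = -2773 (mod 9).
    Reduce coefficients mod 9: 2·t ≡ 8 (mod 9).
    The inverse of 2 mod 9 is 5 (since 2·5 = 10 = 1·9 + 1), so t ≡ 5·8 = 40 ≡ 4 (mod 9).
    Then x = 2776 + 5168·4 = 23448, valid modulo lcm(5168, 9) = 46512: x ≡ 23448 (mod 46512).
Verify against each original: 23448 mod 19 = 2, 23448 mod 17 = 5, 23448 mod 16 = 8, 23448 mod 9 = 3.

x ≡ 23448 (mod 46512).


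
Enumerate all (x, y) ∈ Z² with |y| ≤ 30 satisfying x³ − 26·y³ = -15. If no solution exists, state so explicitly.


The equation is x³ - 26y³ = -15. For fixed y, x³ = 26·y³ − 15, so a solution requires the RHS to be a perfect cube.
Strategy: iterate y from -30 to 30, compute RHS = 26·y³ − 15, and check whether it is a (positive or negative) perfect cube.
Check small values of y:
  y = 0: RHS = -15 is not a perfect cube.
  y = 1: RHS = 11 is not a perfect cube.
  y = -1: RHS = -41 is not a perfect cube.
  y = 2: RHS = 193 is not a perfect cube.
  y = -2: RHS = -223 is not a perfect cube.
  y = 3: RHS = 687 is not a perfect cube.
  y = -3: RHS = -717 is not a perfect cube.
Continuing the search up to |y| = 30 finds no solutions either.
No (x, y) in the scanned range satisfies the equation.

No integer solutions with |y| ≤ 30.


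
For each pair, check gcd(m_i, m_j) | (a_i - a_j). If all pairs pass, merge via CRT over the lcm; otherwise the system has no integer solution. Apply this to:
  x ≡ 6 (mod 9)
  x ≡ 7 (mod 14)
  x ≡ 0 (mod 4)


Moduli 9, 14, 4 are not pairwise coprime, so CRT works modulo lcm(m_i) when all pairwise compatibility conditions hold.
Pairwise compatibility: gcd(m_i, m_j) must divide a_i - a_j for every pair.
Merge one congruence at a time:
  Start: x ≡ 6 (mod 9).
  Combine with x ≡ 7 (mod 14): gcd(9, 14) = 1; 7 - 6 = 1, which IS divisible by 1, so compatible.
    Write x = 6 + 9·t and substitute into x ≡ 7 (mod 14): 9·t ≡ 7 − 6 = 1 (mod 14).
    The inverse of 9 mod 14 is 11 (since 9·11 = 99 = 7·14 + 1), so t ≡ 11·1 = 11 ≡ 11 (mod 14).
    Then x = 6 + 9·11 = 105, valid modulo lcm(9, 14) = 126: x ≡ 105 (mod 126).
  Combine with x ≡ 0 (mod 4): gcd(126, 4) = 2, and 0 - 105 = -105 is NOT divisible by 2.
    ⇒ system is inconsistent (no integer solution).

No solution (the system is inconsistent).


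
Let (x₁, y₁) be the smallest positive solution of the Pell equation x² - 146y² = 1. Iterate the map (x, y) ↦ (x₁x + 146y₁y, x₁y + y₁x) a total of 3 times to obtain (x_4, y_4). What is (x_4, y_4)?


Step 1: Find the fundamental solution (x₁, y₁) of x² - 146y² = 1.
  Expand √146 as a continued fraction. a₀ = ⌊√146⌋ = 12; iterate m_{k+1} = d_k·a_k − m_k, d_{k+1} = (146 − m_{k+1}²)/d_k, a_{k+1} = ⌊(a₀ + m_{k+1})/d_{k+1}⌋ (starting m₀ = 0, d₀ = 1), with convergents p_k = a_k·p_{k-1} + p_{k-2}, q_k = a_k·q_{k-1} + q_{k-2} (p₋₁ = 1, q₋₁ = 0):
  k = 0: a₀ = 12; p₀/q₀ = 12/1; p₀² − 146·q₀² = 144 − 146 = -2.
  k = 1: m = 12, d = 2, a = ⌊(12 + 12)/2⌋ = 12; p/q = (12·12 + 1)/(12·1 + 0) = 145/12; p² − 146·q² = 21025 − 21024 = 1.
  The first convergent with p² − 146·q² = 1 gives the fundamental solution (x₁, y₁) = (145, 12).
Step 2: Apply the recurrence (x_{n+1}, y_{n+1}) = (x₁x_n + 146y₁y_n, x₁y_n + y₁x_n) repeatedly.
  From (x_1, y_1) = (145, 12): x_2 = 145·145 + 146·12·12 = 42049; y_2 = 145·12 + 12·145 = 3480.
  From (x_2, y_2) = (42049, 3480): x_3 = 145·42049 + 146·12·3480 = 12194065; y_3 = 145·3480 + 12·42049 = 1009188.
  From (x_3, y_3) = (12194065, 1009188): x_4 = 145·12194065 + 146·12·1009188 = 3536236801; y_4 = 145·1009188 + 12·12194065 = 292661040.
Step 3: Verify x_4² - 146·y_4² = 12504970712746713601 - 12504970712746713600 = 1 (should be 1). ✓

(x_1, y_1) = (145, 12); (x_4, y_4) = (3536236801, 292661040).


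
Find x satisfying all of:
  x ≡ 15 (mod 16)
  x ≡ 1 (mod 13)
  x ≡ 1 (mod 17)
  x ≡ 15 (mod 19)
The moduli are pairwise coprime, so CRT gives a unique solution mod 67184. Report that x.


Product of moduli M = 16 · 13 · 17 · 19 = 67184.
Merge one congruence at a time:
  Start: x ≡ 15 (mod 16).
  Combine with x ≡ 1 (mod 13); new modulus lcm = 208.
    Write x = 15 + 16·t and substitute into x ≡ 1 (mod 13): 16·t ≡ 1 − 15 = -14 (mod 13).
    Reduce coefficients mod 13: 3·t ≡ 12 (mod 13).
    The inverse of 3 mod 13 is 9 (since 3·9 = 27 = 2·13 + 1), so t ≡ 9·12 = 108 ≡ 4 (mod 13).
    Then x = 15 + 16·4 = 79, valid modulo lcm(16, 13) = 208: x ≡ 79 (mod 208).
  Combine with x ≡ 1 (mod 17); new modulus lcm = 3536.
    Write x = 79 + 208·t and substitute into x ≡ 1 (mod 17): 208·t ≡ 1 − 79 = -78 (mod 17).
    Reduce coefficients mod 17: 4·t ≡ 7 (mod 17).
    The inverse of 4 mod 17 is 13 (since 4·13 = 52 = 3·17 + 1), so t ≡ 13·7 = 91 ≡ 6 (mod 17).
    Then x = 79 + 208·6 = 1327, valid modulo lcm(208, 17) = 3536: x ≡ 1327 (mod 3536).
  Combine with x ≡ 15 (mod 19); new modulus lcm = 67184.
    Write x = 1327 + 3536·t and substitute into x ≡ 15 (mod 19): 3536·t ≡ 15 − 1327 = -1312 (mod 19).
    Reduce coefficients mod 19: 2·t ≡ 18 (mod 19).
    The inverse of 2 mod 19 is 10 (since 2·10 = 20 = 1·19 + 1), so t ≡ 10·18 = 180 ≡ 9 (mod 19).
    Then x = 1327 + 3536·9 = 33151, valid modulo lcm(3536, 19) = 67184: x ≡ 33151 (mod 67184).
Verify against each original: 33151 mod 16 = 15, 33151 mod 13 = 1, 33151 mod 17 = 1, 33151 mod 19 = 15.

x ≡ 33151 (mod 67184).


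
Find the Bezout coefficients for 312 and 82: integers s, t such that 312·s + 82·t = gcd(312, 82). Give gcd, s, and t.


Euclidean algorithm on (312, 82) — divide until remainder is 0:
  312 = 3 · 82 + 66
  82 = 1 · 66 + 16
  66 = 4 · 16 + 2
  16 = 8 · 2 + 0
gcd(312, 82) = 2.
Track Bezout coefficients alongside the remainders: start with r₀ = 312 = a·1 + b·0 (s = 1, t = 0) and r₁ = 82 = a·0 + b·1 (s = 0, t = 1); each new remainder r_{k+1} = r_{k-1} − q_k·r_k inherits s_{k+1} = s_{k-1} − q_k·s_k, t_{k+1} = t_{k-1} − q_k·t_k, so r_k = a·s_k + b·t_k at every step:
  q = 3: r = 66, s = 1 − 3·0 = 1, t = 0 − 3·1 = -3  (check: 312·1 + 82·(-3) = 66)
  q = 1: r = 16, s = 0 − 1·1 = -1, t = 1 − 1·(-3) = 4  (check: 312·(-1) + 82·4 = 16)
  q = 4: r = 2, s = 1 − 4·(-1) = 5, t = -3 − 4·4 = -19  (check: 312·5 + 82·(-19) = 2)
The row with r = 2 (the gcd) gives the Bezout coefficients s = 5, t = -19.
Result: 312 · (5) + 82 · (-19) = 2.

gcd(312, 82) = 2; s = 5, t = -19 (check: 312·5 + 82·(-19) = 2).


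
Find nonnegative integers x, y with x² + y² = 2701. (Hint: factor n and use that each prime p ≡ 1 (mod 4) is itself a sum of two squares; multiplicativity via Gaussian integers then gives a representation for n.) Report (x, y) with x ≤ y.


Step 1: Factor n = 2701 = 37 · 73.
Step 2: Check the mod-4 condition on each prime factor: 37 ≡ 1 (mod 4), exponent 1; 73 ≡ 1 (mod 4), exponent 1.
All primes ≡ 3 (mod 4) appear to even exponent (or don't appear), so by the two-squares theorem n IS expressible as a sum of two squares.
Step 3: Build a representation. Here n = 37 · 73 is a product of primes ≡ 1 (mod 4). Each prime p ≡ 1 (mod 4) is itself a sum of two squares; find a² by testing p − a² for a perfect square:
  37: 37 − 1² = 36 = 6² ⇒ 37 = 1² + 6².
  73: 73 − 1² = 72, 73 − 2² = 69, 73 − 3² = 64 = 8² ⇒ 73 = 3² + 8².
  Combine using the Brahmagupta–Fibonacci identity (a² + b²)(c² + d²) = (ac − bd)² + (ad + bc)² = (ac + bd)² + (ad − bc)²:
  37 · 73 = 2701: from (1² + 6²)(3² + 8²), take (1·3 − 6·8, 1·8 + 6·3) = (3 − 48, 8 + 18) = (-45, 26); dropping signs (only squares matter) gives (45, 26); check 45² + 26² = 2025 + 676 = 2701 ✓.
Step 4: Order so x ≤ y and verify: 26² + 45² = 676 + 2025 = 2701 = n. ✓

n = 2701 = 26² + 45² (one valid representation with x ≤ y).


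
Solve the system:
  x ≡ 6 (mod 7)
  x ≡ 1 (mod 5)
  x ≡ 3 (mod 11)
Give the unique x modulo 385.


Moduli 7, 5, 11 are pairwise coprime; by CRT there is a unique solution modulo M = 7 · 5 · 11 = 385.
Solve pairwise, accumulating the modulus:
  Start with x ≡ 6 (mod 7).
  Combine with x ≡ 1 (mod 5): since gcd(7, 5) = 1, we get a unique residue mod 35.
    Write x = 6 + 7·t and substitute into x ≡ 1 (mod 5): 7·t ≡ 1 − 6 = -5 (mod 5).
    Reduce coefficients mod 5: 2·t ≡ 0 (mod 5).
    The inverse of 2 mod 5 is 3 (since 2·3 = 6 = 1·5 + 1), so t ≡ 3·0 = 0 ≡ 0 (mod 5).
    Then x = 6 + 7·0 = 6, valid modulo lcm(7, 5) = 35: x ≡ 6 (mod 35).
  Combine with x ≡ 3 (mod 11): since gcd(35, 11) = 1, we get a unique residue mod 385.
    Write x = 6 + 35·t and substitute into x ≡ 3 (mod 11): 35·t ≡ 3 − 6 = -3 (mod 11).
    Reduce coefficients mod 11: 2·t ≡ 8 (mod 11).
    The inverse of 2 mod 11 is 6 (since 2·6 = 12 = 1·11 + 1), so t ≡ 6·8 = 48 ≡ 4 (mod 11).
    Then x = 6 + 35·4 = 146, valid modulo lcm(35, 11) = 385: x ≡ 146 (mod 385).
Verify: 146 mod 7 = 6 ✓, 146 mod 5 = 1 ✓, 146 mod 11 = 3 ✓.

x ≡ 146 (mod 385).


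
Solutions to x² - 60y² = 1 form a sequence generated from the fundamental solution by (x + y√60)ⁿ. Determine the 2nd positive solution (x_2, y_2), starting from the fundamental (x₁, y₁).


Step 1: Find the fundamental solution (x₁, y₁) of x² - 60y² = 1.
  Expand √60 as a continued fraction. a₀ = ⌊√60⌋ = 7; iterate m_{k+1} = d_k·a_k − m_k, d_{k+1} = (60 − m_{k+1}²)/d_k, a_{k+1} = ⌊(a₀ + m_{k+1})/d_{k+1}⌋ (starting m₀ = 0, d₀ = 1), with convergents p_k = a_k·p_{k-1} + p_{k-2}, q_k = a_k·q_{k-1} + q_{k-2} (p₋₁ = 1, q₋₁ = 0):
  k = 0: a₀ = 7; p₀/q₀ = 7/1; p₀² − 60·q₀² = 49 − 60 = -11.
  k = 1: m = 7, d = 11, a = ⌊(7 + 7)/11⌋ = 1; p/q = (1·7 + 1)/(1·1 + 0) = 8/1; p² − 60·q² = 64 − 60 = 4.
  k = 2: m = 4, d = 4, a = ⌊(7 + 4)/4⌋ = 2; p/q = (2·8 + 7)/(2·1 + 1) = 23/3; p² − 60·q² = 529 − 540 = -11.
  k = 3: m = 4, d = 11, a = ⌊(7 + 4)/11⌋ = 1; p/q = (1·23 + 8)/(1·3 + 1) = 31/4; p² − 60·q² = 961 − 960 = 1.
  The first convergent with p² − 60·q² = 1 gives the fundamental solution (x₁, y₁) = (31, 4).
Step 2: Apply the recurrence (x_{n+1}, y_{n+1}) = (x₁x_n + 60y₁y_n, x₁y_n + y₁x_n) repeatedly.
  From (x_1, y_1) = (31, 4): x_2 = 31·31 + 60·4·4 = 1921; y_2 = 31·4 + 4·31 = 248.
Step 3: Verify x_2² - 60·y_2² = 3690241 - 3690240 = 1 (should be 1). ✓

(x_1, y_1) = (31, 4); (x_2, y_2) = (1921, 248).


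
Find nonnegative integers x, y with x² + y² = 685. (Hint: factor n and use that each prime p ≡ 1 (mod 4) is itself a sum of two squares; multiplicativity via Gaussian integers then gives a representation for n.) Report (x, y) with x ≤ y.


Step 1: Factor n = 685 = 5 · 137.
Step 2: Check the mod-4 condition on each prime factor: 5 ≡ 1 (mod 4), exponent 1; 137 ≡ 1 (mod 4), exponent 1.
All primes ≡ 3 (mod 4) appear to even exponent (or don't appear), so by the two-squares theorem n IS expressible as a sum of two squares.
Step 3: Build a representation. Here n = 5 · 137 is a product of primes ≡ 1 (mod 4). Each prime p ≡ 1 (mod 4) is itself a sum of two squares; find a² by testing p − a² for a perfect square:
  5: 5 − 1² = 4 = 2² ⇒ 5 = 1² + 2².
  137: 137 − 1² = 136, 137 − 2² = 133, 137 − 3² = 128, 137 − 4² = 121 = 11² ⇒ 137 = 4² + 11².
  Combine using the Brahmagupta–Fibonacci identity (a² + b²)(c² + d²) = (ac − bd)² + (ad + bc)² = (ac + bd)² + (ad − bc)²:
  5 · 137 = 685: from (1² + 2²)(4² + 11²), take (1·4 − 2·11, 1·11 + 2·4) = (4 − 22, 11 + 8) = (-18, 19); dropping signs (only squares matter) gives (18, 19); check 18² + 19² = 324 + 361 = 685 ✓.
Step 4: Order so x ≤ y and verify: 18² + 19² = 324 + 361 = 685 = n. ✓

n = 685 = 18² + 19² (one valid representation with x ≤ y).


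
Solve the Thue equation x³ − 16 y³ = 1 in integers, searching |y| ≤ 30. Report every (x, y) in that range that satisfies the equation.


The equation is x³ - 16y³ = 1. For fixed y, x³ = 16·y³ + 1, so a solution requires the RHS to be a perfect cube.
Strategy: iterate y from -30 to 30, compute RHS = 16·y³ + 1, and check whether it is a (positive or negative) perfect cube.
Check small values of y:
  y = 0: RHS = 1 = (1)³ ⇒ x = 1 works.
  y = 1: RHS = 17 is not a perfect cube.
  y = -1: RHS = -15 is not a perfect cube.
  y = 2: RHS = 129 is not a perfect cube.
  y = -2: RHS = -127 is not a perfect cube.
  y = 3: RHS = 433 is not a perfect cube.
  y = -3: RHS = -431 is not a perfect cube.
Continuing the search up to |y| = 30 finds no further solutions beyond those listed.
Collected solutions: (1, 0).

Solutions (with |y| ≤ 30): (1, 0).


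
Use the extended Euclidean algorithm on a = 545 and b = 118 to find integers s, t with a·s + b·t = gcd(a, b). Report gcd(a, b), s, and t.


Euclidean algorithm on (545, 118) — divide until remainder is 0:
  545 = 4 · 118 + 73
  118 = 1 · 73 + 45
  73 = 1 · 45 + 28
  45 = 1 · 28 + 17
  28 = 1 · 17 + 11
  17 = 1 · 11 + 6
  11 = 1 · 6 + 5
  6 = 1 · 5 + 1
  5 = 5 · 1 + 0
gcd(545, 118) = 1.
Track Bezout coefficients alongside the remainders: start with r₀ = 545 = a·1 + b·0 (s = 1, t = 0) and r₁ = 118 = a·0 + b·1 (s = 0, t = 1); each new remainder r_{k+1} = r_{k-1} − q_k·r_k inherits s_{k+1} = s_{k-1} − q_k·s_k, t_{k+1} = t_{k-1} − q_k·t_k, so r_k = a·s_k + b·t_k at every step:
  q = 4: r = 73, s = 1 − 4·0 = 1, t = 0 − 4·1 = -4  (check: 545·1 + 118·(-4) = 73)
  q = 1: r = 45, s = 0 − 1·1 = -1, t = 1 − 1·(-4) = 5  (check: 545·(-1) + 118·5 = 45)
  q = 1: r = 28, s = 1 − 1·(-1) = 2, t = -4 − 1·5 = -9  (check: 545·2 + 118·(-9) = 28)
  q = 1: r = 17, s = -1 − 1·2 = -3, t = 5 − 1·(-9) = 14  (check: 545·(-3) + 118·14 = 17)
  q = 1: r = 11, s = 2 − 1·(-3) = 5, t = -9 − 1·14 = -23  (check: 545·5 + 118·(-23) = 11)
  q = 1: r = 6, s = -3 − 1·5 = -8, t = 14 − 1·(-23) = 37  (check: 545·(-8) + 118·37 = 6)
  q = 1: r = 5, s = 5 − 1·(-8) = 13, t = -23 − 1·37 = -60  (check: 545·13 + 118·(-60) = 5)
  q = 1: r = 1, s = -8 − 1·13 = -21, t = 37 − 1·(-60) = 97  (check: 545·(-21) + 118·97 = 1)
The row with r = 1 (the gcd) gives the Bezout coefficients s = -21, t = 97.
Result: 545 · (-21) + 118 · (97) = 1.

gcd(545, 118) = 1; s = -21, t = 97 (check: 545·(-21) + 118·97 = 1).


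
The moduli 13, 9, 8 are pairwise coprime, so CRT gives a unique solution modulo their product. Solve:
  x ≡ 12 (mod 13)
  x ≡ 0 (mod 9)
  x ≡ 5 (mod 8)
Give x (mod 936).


Moduli 13, 9, 8 are pairwise coprime; by CRT there is a unique solution modulo M = 13 · 9 · 8 = 936.
Solve pairwise, accumulating the modulus:
  Start with x ≡ 12 (mod 13).
  Combine with x ≡ 0 (mod 9): since gcd(13, 9) = 1, we get a unique residue mod 117.
    Write x = 12 + 13·t and substitute into x ≡ 0 (mod 9): 13·t ≡ 0 − 12 = -12 (mod 9).
    Reduce coefficients mod 9: 4·t ≡ 6 (mod 9).
    The inverse of 4 mod 9 is 7 (since 4·7 = 28 = 3·9 + 1), so t ≡ 7·6 = 42 ≡ 6 (mod 9).
    Then x = 12 + 13·6 = 90, valid modulo lcm(13, 9) = 117: x ≡ 90 (mod 117).
  Combine with x ≡ 5 (mod 8): since gcd(117, 8) = 1, we get a unique residue mod 936.
    Write x = 90 + 117·t and substitute into x ≡ 5 (mod 8): 117·t ≡ 5 − 90 = -85 (mod 8).
    Reduce coefficients mod 8: 5·t ≡ 3 (mod 8).
    The inverse of 5 mod 8 is 5 (since 5·5 = 25 = 3·8 + 1), so t ≡ 5·3 = 15 ≡ 7 (mod 8).
    Then x = 90 + 117·7 = 909, valid modulo lcm(117, 8) = 936: x ≡ 909 (mod 936).
Verify: 909 mod 13 = 12 ✓, 909 mod 9 = 0 ✓, 909 mod 8 = 5 ✓.

x ≡ 909 (mod 936).


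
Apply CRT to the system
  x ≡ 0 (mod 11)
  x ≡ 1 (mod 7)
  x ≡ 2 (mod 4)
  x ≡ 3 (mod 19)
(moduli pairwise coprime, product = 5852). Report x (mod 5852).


Product of moduli M = 11 · 7 · 4 · 19 = 5852.
Merge one congruence at a time:
  Start: x ≡ 0 (mod 11).
  Combine with x ≡ 1 (mod 7); new modulus lcm = 77.
    Write x = 0 + 11·t and substitute into x ≡ 1 (mod 7): 11·t ≡ 1 − 0 = 1 (mod 7).
    Reduce coefficients mod 7: 4·t ≡ 1 (mod 7).
    The inverse of 4 mod 7 is 2 (since 4·2 = 8 = 1·7 + 1), so t ≡ 2·1 = 2 ≡ 2 (mod 7).
    Then x = 0 + 11·2 = 22, valid modulo lcm(11, 7) = 77: x ≡ 22 (mod 77).
  Combine with x ≡ 2 (mod 4); new modulus lcm = 308.
    Write x = 22 + 77·t and substitute into x ≡ 2 (mod 4): 77·t ≡ 2 − 22 = -20 (mod 4).
    Reduce coefficients mod 4: 1·t ≡ 0 (mod 4).
    So t ≡ 0 (mod 4).
    Then x = 22 + 77·0 = 22, valid modulo lcm(77, 4) = 308: x ≡ 22 (mod 308).
  Combine with x ≡ 3 (mod 19); new modulus lcm = 5852.
    Write x = 22 + 308·t and substitute into x ≡ 3 (mod 19): 308·t ≡ 3 − 22 = -19 (mod 19).
    Reduce coefficients mod 19: 4·t ≡ 0 (mod 19).
    The inverse of 4 mod 19 is 5 (since 4·5 = 20 = 1·19 + 1), so t ≡ 5·0 = 0 ≡ 0 (mod 19).
    Then x = 22 + 308·0 = 22, valid modulo lcm(308, 19) = 5852: x ≡ 22 (mod 5852).
Verify against each original: 22 mod 11 = 0, 22 mod 7 = 1, 22 mod 4 = 2, 22 mod 19 = 3.

x ≡ 22 (mod 5852).


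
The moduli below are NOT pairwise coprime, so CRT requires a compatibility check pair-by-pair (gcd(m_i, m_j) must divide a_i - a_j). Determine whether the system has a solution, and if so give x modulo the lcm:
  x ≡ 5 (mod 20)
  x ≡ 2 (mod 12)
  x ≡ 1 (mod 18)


Moduli 20, 12, 18 are not pairwise coprime, so CRT works modulo lcm(m_i) when all pairwise compatibility conditions hold.
Pairwise compatibility: gcd(m_i, m_j) must divide a_i - a_j for every pair.
Merge one congruence at a time:
  Start: x ≡ 5 (mod 20).
  Combine with x ≡ 2 (mod 12): gcd(20, 12) = 4, and 2 - 5 = -3 is NOT divisible by 4.
    ⇒ system is inconsistent (no integer solution).

No solution (the system is inconsistent).


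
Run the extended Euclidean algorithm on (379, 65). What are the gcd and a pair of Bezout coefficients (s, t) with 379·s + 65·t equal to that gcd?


Euclidean algorithm on (379, 65) — divide until remainder is 0:
  379 = 5 · 65 + 54
  65 = 1 · 54 + 11
  54 = 4 · 11 + 10
  11 = 1 · 10 + 1
  10 = 10 · 1 + 0
gcd(379, 65) = 1.
Track Bezout coefficients alongside the remainders: start with r₀ = 379 = a·1 + b·0 (s = 1, t = 0) and r₁ = 65 = a·0 + b·1 (s = 0, t = 1); each new remainder r_{k+1} = r_{k-1} − q_k·r_k inherits s_{k+1} = s_{k-1} − q_k·s_k, t_{k+1} = t_{k-1} − q_k·t_k, so r_k = a·s_k + b·t_k at every step:
  q = 5: r = 54, s = 1 − 5·0 = 1, t = 0 − 5·1 = -5  (check: 379·1 + 65·(-5) = 54)
  q = 1: r = 11, s = 0 − 1·1 = -1, t = 1 − 1·(-5) = 6  (check: 379·(-1) + 65·6 = 11)
  q = 4: r = 10, s = 1 − 4·(-1) = 5, t = -5 − 4·6 = -29  (check: 379·5 + 65·(-29) = 10)
  q = 1: r = 1, s = -1 − 1·5 = -6, t = 6 − 1·(-29) = 35  (check: 379·(-6) + 65·35 = 1)
The row with r = 1 (the gcd) gives the Bezout coefficients s = -6, t = 35.
Result: 379 · (-6) + 65 · (35) = 1.

gcd(379, 65) = 1; s = -6, t = 35 (check: 379·(-6) + 65·35 = 1).


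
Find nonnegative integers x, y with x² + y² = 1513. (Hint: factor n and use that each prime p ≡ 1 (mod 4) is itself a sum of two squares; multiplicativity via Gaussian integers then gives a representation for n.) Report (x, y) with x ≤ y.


Step 1: Factor n = 1513 = 17 · 89.
Step 2: Check the mod-4 condition on each prime factor: 17 ≡ 1 (mod 4), exponent 1; 89 ≡ 1 (mod 4), exponent 1.
All primes ≡ 3 (mod 4) appear to even exponent (or don't appear), so by the two-squares theorem n IS expressible as a sum of two squares.
Step 3: Build a representation. Here n = 17 · 89 is a product of primes ≡ 1 (mod 4). Each prime p ≡ 1 (mod 4) is itself a sum of two squares; find a² by testing p − a² for a perfect square:
  17: 17 − 1² = 16 = 4² ⇒ 17 = 1² + 4².
  89: 89 − 1² = 88, 89 − 2² = 85, 89 − 3² = 80, 89 − 4² = 73, 89 − 5² = 64 = 8² ⇒ 89 = 5² + 8².
  Combine using the Brahmagupta–Fibonacci identity (a² + b²)(c² + d²) = (ac − bd)² + (ad + bc)² = (ac + bd)² + (ad − bc)²:
  17 · 89 = 1513: from (1² + 4²)(5² + 8²), take (1·5 − 4·8, 1·8 + 4·5) = (5 − 32, 8 + 20) = (-27, 28); dropping signs (only squares matter) gives (27, 28); check 27² + 28² = 729 + 784 = 1513 ✓.
Step 4: Order so x ≤ y and verify: 27² + 28² = 729 + 784 = 1513 = n. ✓

n = 1513 = 27² + 28² (one valid representation with x ≤ y).


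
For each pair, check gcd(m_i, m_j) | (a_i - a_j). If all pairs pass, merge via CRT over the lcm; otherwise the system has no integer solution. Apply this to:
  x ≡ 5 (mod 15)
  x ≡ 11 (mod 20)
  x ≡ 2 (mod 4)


Moduli 15, 20, 4 are not pairwise coprime, so CRT works modulo lcm(m_i) when all pairwise compatibility conditions hold.
Pairwise compatibility: gcd(m_i, m_j) must divide a_i - a_j for every pair.
Merge one congruence at a time:
  Start: x ≡ 5 (mod 15).
  Combine with x ≡ 11 (mod 20): gcd(15, 20) = 5, and 11 - 5 = 6 is NOT divisible by 5.
    ⇒ system is inconsistent (no integer solution).

No solution (the system is inconsistent).


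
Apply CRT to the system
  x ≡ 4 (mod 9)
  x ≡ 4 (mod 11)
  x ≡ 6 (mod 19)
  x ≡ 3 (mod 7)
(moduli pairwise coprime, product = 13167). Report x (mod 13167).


Product of moduli M = 9 · 11 · 19 · 7 = 13167.
Merge one congruence at a time:
  Start: x ≡ 4 (mod 9).
  Combine with x ≡ 4 (mod 11); new modulus lcm = 99.
    Write x = 4 + 9·t and substitute into x ≡ 4 (mod 11): 9·t ≡ 4 − 4 = 0 (mod 11).
    The inverse of 9 mod 11 is 5 (since 9·5 = 45 = 4·11 + 1), so t ≡ 5·0 = 0 ≡ 0 (mod 11).
    Then x = 4 + 9·0 = 4, valid modulo lcm(9, 11) = 99: x ≡ 4 (mod 99).
  Combine with x ≡ 6 (mod 19); new modulus lcm = 1881.
    Write x = 4 + 99·t and substitute into x ≡ 6 (mod 19): 99·t ≡ 6 − 4 = 2 (mod 19).
    Reduce coefficients mod 19: 4·t ≡ 2 (mod 19).
    The inverse of 4 mod 19 is 5 (since 4·5 = 20 = 1·19 + 1), so t ≡ 5·2 = 10 ≡ 10 (mod 19).
    Then x = 4 + 99·10 = 994, valid modulo lcm(99, 19) = 1881: x ≡ 994 (mod 1881).
  Combine with x ≡ 3 (mod 7); new modulus lcm = 13167.
    Write x = 994 + 1881·t and substitute into x ≡ 3 (mod 7): 1881·t ≡ 3 − 994 = -991 (mod 7).
    Reduce coefficients mod 7: 5·t ≡ 3 (mod 7).
    The inverse of 5 mod 7 is 3 (since 5·3 = 15 = 2·7 + 1), so t ≡ 3·3 = 9 ≡ 2 (mod 7).
    Then x = 994 + 1881·2 = 4756, valid modulo lcm(1881, 7) = 13167: x ≡ 4756 (mod 13167).
Verify against each original: 4756 mod 9 = 4, 4756 mod 11 = 4, 4756 mod 19 = 6, 4756 mod 7 = 3.

x ≡ 4756 (mod 13167).


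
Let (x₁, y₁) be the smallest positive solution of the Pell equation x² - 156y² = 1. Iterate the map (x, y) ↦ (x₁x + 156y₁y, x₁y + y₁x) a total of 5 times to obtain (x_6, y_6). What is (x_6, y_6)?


Step 1: Find the fundamental solution (x₁, y₁) of x² - 156y² = 1.
  Expand √156 as a continued fraction. a₀ = ⌊√156⌋ = 12; iterate m_{k+1} = d_k·a_k − m_k, d_{k+1} = (156 − m_{k+1}²)/d_k, a_{k+1} = ⌊(a₀ + m_{k+1})/d_{k+1}⌋ (starting m₀ = 0, d₀ = 1), with convergents p_k = a_k·p_{k-1} + p_{k-2}, q_k = a_k·q_{k-1} + q_{k-2} (p₋₁ = 1, q₋₁ = 0):
  k = 0: a₀ = 12; p₀/q₀ = 12/1; p₀² − 156·q₀² = 144 − 156 = -12.
  k = 1: m = 12, d = 12, a = ⌊(12 + 12)/12⌋ = 2; p/q = (2·12 + 1)/(2·1 + 0) = 25/2; p² − 156·q² = 625 − 624 = 1.
  The first convergent with p² − 156·q² = 1 gives the fundamental solution (x₁, y₁) = (25, 2).
Step 2: Apply the recurrence (x_{n+1}, y_{n+1}) = (x₁x_n + 156y₁y_n, x₁y_n + y₁x_n) repeatedly.
  From (x_1, y_1) = (25, 2): x_2 = 25·25 + 156·2·2 = 1249; y_2 = 25·2 + 2·25 = 100.
  From (x_2, y_2) = (1249, 100): x_3 = 25·1249 + 156·2·100 = 62425; y_3 = 25·100 + 2·1249 = 4998.
  From (x_3, y_3) = (62425, 4998): x_4 = 25·62425 + 156·2·4998 = 3120001; y_4 = 25·4998 + 2·62425 = 249800.
  From (x_4, y_4) = (3120001, 249800): x_5 = 25·3120001 + 156·2·249800 = 155937625; y_5 = 25·249800 + 2·3120001 = 12485002.
  From (x_5, y_5) = (155937625, 12485002): x_6 = 25·155937625 + 156·2·12485002 = 7793761249; y_6 = 25·12485002 + 2·155937625 = 624000300.
Step 3: Verify x_6² - 156·y_6² = 60742714406414040001 - 60742714406414040000 = 1 (should be 1). ✓

(x_1, y_1) = (25, 2); (x_6, y_6) = (7793761249, 624000300).


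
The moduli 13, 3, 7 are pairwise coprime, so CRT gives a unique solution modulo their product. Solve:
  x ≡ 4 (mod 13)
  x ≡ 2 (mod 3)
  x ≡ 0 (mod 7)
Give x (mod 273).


Moduli 13, 3, 7 are pairwise coprime; by CRT there is a unique solution modulo M = 13 · 3 · 7 = 273.
Solve pairwise, accumulating the modulus:
  Start with x ≡ 4 (mod 13).
  Combine with x ≡ 2 (mod 3): since gcd(13, 3) = 1, we get a unique residue mod 39.
    Write x = 4 + 13·t and substitute into x ≡ 2 (mod 3): 13·t ≡ 2 − 4 = -2 (mod 3).
    Reduce coefficients mod 3: 1·t ≡ 1 (mod 3).
    So t ≡ 1 (mod 3).
    Then x = 4 + 13·1 = 17, valid modulo lcm(13, 3) = 39: x ≡ 17 (mod 39).
  Combine with x ≡ 0 (mod 7): since gcd(39, 7) = 1, we get a unique residue mod 273.
    Write x = 17 + 39·t and substitute into x ≡ 0 (mod 7): 39·t ≡ 0 − 17 = -17 (mod 7).
    Reduce coefficients mod 7: 4·t ≡ 4 (mod 7).
    The inverse of 4 mod 7 is 2 (since 4·2 = 8 = 1·7 + 1), so t ≡ 2·4 = 8 ≡ 1 (mod 7).
    Then x = 17 + 39·1 = 56, valid modulo lcm(39, 7) = 273: x ≡ 56 (mod 273).
Verify: 56 mod 13 = 4 ✓, 56 mod 3 = 2 ✓, 56 mod 7 = 0 ✓.

x ≡ 56 (mod 273).


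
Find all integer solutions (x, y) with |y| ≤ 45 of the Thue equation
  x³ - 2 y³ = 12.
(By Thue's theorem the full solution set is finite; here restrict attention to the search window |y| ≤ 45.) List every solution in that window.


The equation is x³ - 2y³ = 12. For fixed y, x³ = 2·y³ + 12, so a solution requires the RHS to be a perfect cube.
Strategy: iterate y from -45 to 45, compute RHS = 2·y³ + 12, and check whether it is a (positive or negative) perfect cube.
Check small values of y:
  y = 0: RHS = 12 is not a perfect cube.
  y = 1: RHS = 14 is not a perfect cube.
  y = -1: RHS = 10 is not a perfect cube.
  y = 2: RHS = 28 is not a perfect cube.
  y = -2: RHS = -4 is not a perfect cube.
  y = 3: RHS = 66 is not a perfect cube.
  y = -3: RHS = -42 is not a perfect cube.
Continuing the search up to |y| = 45 finds no solutions either.
No (x, y) in the scanned range satisfies the equation.

No integer solutions with |y| ≤ 45.


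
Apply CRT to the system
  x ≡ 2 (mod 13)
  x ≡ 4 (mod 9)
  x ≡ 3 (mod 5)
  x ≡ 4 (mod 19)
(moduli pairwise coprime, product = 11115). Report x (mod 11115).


Product of moduli M = 13 · 9 · 5 · 19 = 11115.
Merge one congruence at a time:
  Start: x ≡ 2 (mod 13).
  Combine with x ≡ 4 (mod 9); new modulus lcm = 117.
    Write x = 2 + 13·t and substitute into x ≡ 4 (mod 9): 13·t ≡ 4 − 2 = 2 (mod 9).
    Reduce coefficients mod 9: 4·t ≡ 2 (mod 9).
    The inverse of 4 mod 9 is 7 (since 4·7 = 28 = 3·9 + 1), so t ≡ 7·2 = 14 ≡ 5 (mod 9).
    Then x = 2 + 13·5 = 67, valid modulo lcm(13, 9) = 117: x ≡ 67 (mod 117).
  Combine with x ≡ 3 (mod 5); new modulus lcm = 585.
    Write x = 67 + 117·t and substitute into x ≡ 3 (mod 5): 117·t ≡ 3 − 67 = -64 (mod 5).
    Reduce coefficients mod 5: 2·t ≡ 1 (mod 5).
    The inverse of 2 mod 5 is 3 (since 2·3 = 6 = 1·5 + 1), so t ≡ 3·1 = 3 ≡ 3 (mod 5).
    Then x = 67 + 117·3 = 418, valid modulo lcm(117, 5) = 585: x ≡ 418 (mod 585).
  Combine with x ≡ 4 (mod 19); new modulus lcm = 11115.
    Write x = 418 + 585·t and substitute into x ≡ 4 (mod 19): 585·t ≡ 4 − 418 = -414 (mod 19).
    Reduce coefficients mod 19: 15·t ≡ 4 (mod 19).
    The inverse of 15 mod 19 is 14 (since 15·14 = 210 = 11·19 + 1), so t ≡ 14·4 = 56 ≡ 18 (mod 19).
    Then x = 418 + 585·18 = 10948, valid modulo lcm(585, 19) = 11115: x ≡ 10948 (mod 11115).
Verify against each original: 10948 mod 13 = 2, 10948 mod 9 = 4, 10948 mod 5 = 3, 10948 mod 19 = 4.

x ≡ 10948 (mod 11115).


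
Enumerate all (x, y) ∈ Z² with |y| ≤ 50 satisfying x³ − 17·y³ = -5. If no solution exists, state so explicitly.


The equation is x³ - 17y³ = -5. For fixed y, x³ = 17·y³ − 5, so a solution requires the RHS to be a perfect cube.
Strategy: iterate y from -50 to 50, compute RHS = 17·y³ − 5, and check whether it is a (positive or negative) perfect cube.
Check small values of y:
  y = 0: RHS = -5 is not a perfect cube.
  y = 1: RHS = 12 is not a perfect cube.
  y = -1: RHS = -22 is not a perfect cube.
  y = 2: RHS = 131 is not a perfect cube.
  y = -2: RHS = -141 is not a perfect cube.
  y = 3: RHS = 454 is not a perfect cube.
  y = -3: RHS = -464 is not a perfect cube.
Continuing the search up to |y| = 50 finds no solutions either.
No (x, y) in the scanned range satisfies the equation.

No integer solutions with |y| ≤ 50.


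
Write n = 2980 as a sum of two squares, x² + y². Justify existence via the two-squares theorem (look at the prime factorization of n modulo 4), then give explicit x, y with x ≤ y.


Step 1: Factor n = 2980 = 2^2 · 5 · 149.
Step 2: Check the mod-4 condition on each prime factor: 2 = 2 (special); 5 ≡ 1 (mod 4), exponent 1; 149 ≡ 1 (mod 4), exponent 1.
All primes ≡ 3 (mod 4) appear to even exponent (or don't appear), so by the two-squares theorem n IS expressible as a sum of two squares.
Step 3: Build a representation. Group n = k² · m with k = 2 and m = 5 · 149 = 745 (a product of primes ≡ 1 (mod 4)); a representation of m scales to one of n via (k·x)² + (k·y)² = k²(x² + y²). Each prime p ≡ 1 (mod 4) is itself a sum of two squares; find a² by testing p − a² for a perfect square:
  5: 5 − 1² = 4 = 2² ⇒ 5 = 1² + 2².
  149: 149 − 1² = 148, 149 − 2² = 145, 149 − 3² = 140, 149 − 4² = 133, 149 − 5² = 124, 149 − 6² = 113, 149 − 7² = 100 = 10² ⇒ 149 = 7² + 10².
  Combine using the Brahmagupta–Fibonacci identity (a² + b²)(c² + d²) = (ac − bd)² + (ad + bc)² = (ac + bd)² + (ad − bc)²:
  5 · 149 = 745: from (1² + 2²)(7² + 10²), take (1·7 − 2·10, 1·10 + 2·7) = (7 − 20, 10 + 14) = (-13, 24); dropping signs (only squares matter) gives (13, 24); check 13² + 24² = 169 + 576 = 745 ✓.
  Scale by k = 2: (2·13, 2·24) = (26, 48).
Step 4: Order so x ≤ y and verify: 26² + 48² = 676 + 2304 = 2980 = n. ✓

n = 2980 = 26² + 48² (one valid representation with x ≤ y).


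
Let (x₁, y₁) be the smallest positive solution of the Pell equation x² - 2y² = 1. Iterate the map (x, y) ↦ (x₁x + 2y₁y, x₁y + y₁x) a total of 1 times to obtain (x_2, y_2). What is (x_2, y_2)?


Step 1: Find the fundamental solution (x₁, y₁) of x² - 2y² = 1.
  Expand √2 as a continued fraction. a₀ = ⌊√2⌋ = 1; iterate m_{k+1} = d_k·a_k − m_k, d_{k+1} = (2 − m_{k+1}²)/d_k, a_{k+1} = ⌊(a₀ + m_{k+1})/d_{k+1}⌋ (starting m₀ = 0, d₀ = 1), with convergents p_k = a_k·p_{k-1} + p_{k-2}, q_k = a_k·q_{k-1} + q_{k-2} (p₋₁ = 1, q₋₁ = 0):
  k = 0: a₀ = 1; p₀/q₀ = 1/1; p₀² − 2·q₀² = 1 − 2 = -1.
  k = 1: m = 1, d = 1, a = ⌊(1 + 1)/1⌋ = 2; p/q = (2·1 + 1)/(2·1 + 0) = 3/2; p² − 2·q² = 9 − 8 = 1.
  The first convergent with p² − 2·q² = 1 gives the fundamental solution (x₁, y₁) = (3, 2).
Step 2: Apply the recurrence (x_{n+1}, y_{n+1}) = (x₁x_n + 2y₁y_n, x₁y_n + y₁x_n) repeatedly.
  From (x_1, y_1) = (3, 2): x_2 = 3·3 + 2·2·2 = 17; y_2 = 3·2 + 2·3 = 12.
Step 3: Verify x_2² - 2·y_2² = 289 - 288 = 1 (should be 1). ✓

(x_1, y_1) = (3, 2); (x_2, y_2) = (17, 12).


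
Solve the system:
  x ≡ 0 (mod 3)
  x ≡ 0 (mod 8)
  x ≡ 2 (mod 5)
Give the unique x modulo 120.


Moduli 3, 8, 5 are pairwise coprime; by CRT there is a unique solution modulo M = 3 · 8 · 5 = 120.
Solve pairwise, accumulating the modulus:
  Start with x ≡ 0 (mod 3).
  Combine with x ≡ 0 (mod 8): since gcd(3, 8) = 1, we get a unique residue mod 24.
    Write x = 0 + 3·t and substitute into x ≡ 0 (mod 8): 3·t ≡ 0 − 0 = 0 (mod 8).
    The inverse of 3 mod 8 is 3 (since 3·3 = 9 = 1·8 + 1), so t ≡ 3·0 = 0 ≡ 0 (mod 8).
    Then x = 0 + 3·0 = 0, valid modulo lcm(3, 8) = 24: x ≡ 0 (mod 24).
  Combine with x ≡ 2 (mod 5): since gcd(24, 5) = 1, we get a unique residue mod 120.
    Write x = 0 + 24·t and substitute into x ≡ 2 (mod 5): 24·t ≡ 2 − 0 = 2 (mod 5).
    Reduce coefficients mod 5: 4·t ≡ 2 (mod 5).
    The inverse of 4 mod 5 is 4 (since 4·4 = 16 = 3·5 + 1), so t ≡ 4·2 = 8 ≡ 3 (mod 5).
    Then x = 0 + 24·3 = 72, valid modulo lcm(24, 5) = 120: x ≡ 72 (mod 120).
Verify: 72 mod 3 = 0 ✓, 72 mod 8 = 0 ✓, 72 mod 5 = 2 ✓.

x ≡ 72 (mod 120).


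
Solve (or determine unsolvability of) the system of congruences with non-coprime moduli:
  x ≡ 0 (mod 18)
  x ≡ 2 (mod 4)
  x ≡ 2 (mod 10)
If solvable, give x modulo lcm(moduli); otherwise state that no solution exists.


Moduli 18, 4, 10 are not pairwise coprime, so CRT works modulo lcm(m_i) when all pairwise compatibility conditions hold.
Pairwise compatibility: gcd(m_i, m_j) must divide a_i - a_j for every pair.
Merge one congruence at a time:
  Start: x ≡ 0 (mod 18).
  Combine with x ≡ 2 (mod 4): gcd(18, 4) = 2; 2 - 0 = 2, which IS divisible by 2, so compatible.
    Write x = 0 + 18·t and substitute into x ≡ 2 (mod 4): 18·t ≡ 2 − 0 = 2 (mod 4).
    Divide the congruence (and modulus) by g = 2: 9·t ≡ 1 (mod 2).
    Reduce coefficients mod 2: 1·t ≡ 1 (mod 2).
    So t ≡ 1 (mod 2).
    Then x = 0 + 18·1 = 18, valid modulo lcm(18, 4) = 36: x ≡ 18 (mod 36).
  Combine with x ≡ 2 (mod 10): gcd(36, 10) = 2; 2 - 18 = -16, which IS divisible by 2, so compatible.
    Write x = 18 + 36·t and substitute into x ≡ 2 (mod 10): 36·t ≡ 2 − 18 = -16 (mod 10).
    Divide the congruence (and modulus) by g = 2: 18·t ≡ -8 (mod 5).
    Reduce coefficients mod 5: 3·t ≡ 2 (mod 5).
    The inverse of 3 mod 5 is 2 (since 3·2 = 6 = 1·5 + 1), so t ≡ 2·2 = 4 ≡ 4 (mod 5).
    Then x = 18 + 36·4 = 162, valid modulo lcm(36, 10) = 180: x ≡ 162 (mod 180).
Verify: 162 mod 18 = 0, 162 mod 4 = 2, 162 mod 10 = 2.

x ≡ 162 (mod 180).


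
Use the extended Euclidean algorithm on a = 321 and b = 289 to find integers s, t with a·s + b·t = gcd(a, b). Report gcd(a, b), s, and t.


Euclidean algorithm on (321, 289) — divide until remainder is 0:
  321 = 1 · 289 + 32
  289 = 9 · 32 + 1
  32 = 32 · 1 + 0
gcd(321, 289) = 1.
Track Bezout coefficients alongside the remainders: start with r₀ = 321 = a·1 + b·0 (s = 1, t = 0) and r₁ = 289 = a·0 + b·1 (s = 0, t = 1); each new remainder r_{k+1} = r_{k-1} − q_k·r_k inherits s_{k+1} = s_{k-1} − q_k·s_k, t_{k+1} = t_{k-1} − q_k·t_k, so r_k = a·s_k + b·t_k at every step:
  q = 1: r = 32, s = 1 − 1·0 = 1, t = 0 − 1·1 = -1  (check: 321·1 + 289·(-1) = 32)
  q = 9: r = 1, s = 0 − 9·1 = -9, t = 1 − 9·(-1) = 10  (check: 321·(-9) + 289·10 = 1)
The row with r = 1 (the gcd) gives the Bezout coefficients s = -9, t = 10.
Result: 321 · (-9) + 289 · (10) = 1.

gcd(321, 289) = 1; s = -9, t = 10 (check: 321·(-9) + 289·10 = 1).
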